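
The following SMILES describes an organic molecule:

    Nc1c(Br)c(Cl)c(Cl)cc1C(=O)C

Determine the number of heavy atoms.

13

Every atom symbol written in the SMILES (organic subset) is one heavy atom; implicit H are not written.
Heavy atoms by element → Br:1, C:8, Cl:2, N:1, O:1.
Total: 13.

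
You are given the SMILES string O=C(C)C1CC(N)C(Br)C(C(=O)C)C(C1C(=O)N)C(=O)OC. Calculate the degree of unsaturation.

5

Degree of unsaturation = (number of rings) + (number of π bonds).
Ring closures in the SMILES: 1.
π bonds: 4 double bonds (each 1 DoU) → 4 DoU from unsaturation.
Total DoU = 1 + 4 = 5.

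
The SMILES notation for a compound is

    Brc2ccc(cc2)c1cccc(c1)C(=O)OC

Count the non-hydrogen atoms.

Every atom symbol written in the SMILES (organic subset) is one heavy atom; implicit H are not written.
Heavy atoms by element → Br:1, C:14, O:2.
Total: 17.

17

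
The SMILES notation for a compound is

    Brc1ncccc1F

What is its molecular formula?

C5H3BrFN

Walk through each heavy atom and fill implicit hydrogens from standard valence (C 4, N 3, O 2, S 2, halogen 1); for lowercase aromatic atoms, an aromatic c carries 1 H when it has two neighbours and 0 H with three, and aromatic n carries 0 H:
  atom 1: Br (halogen, monovalent) → 0 H
  atom 2: aromatic c, 3 neighbours → 0 H
  atom 3: aromatic n, 2 neighbours → 0 H
  atom 4: aromatic c, 2 neighbours → 1 H
  atom 5: aromatic c, 2 neighbours → 1 H
  atom 6: aromatic c, 2 neighbours → 1 H
  atom 7: aromatic c, 3 neighbours → 0 H
  atom 8: F (halogen, monovalent) → 0 H
Totals → C:5, H:3, Br:1, F:1, N:1.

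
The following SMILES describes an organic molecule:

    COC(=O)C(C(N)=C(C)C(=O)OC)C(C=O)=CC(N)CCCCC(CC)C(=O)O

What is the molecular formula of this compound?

C20H32N2O7

Walk through each heavy atom and fill implicit hydrogens from standard valence (C 4, N 3, O 2, S 2, halogen 1):
  atom 1: C, bond orders sum to 1 (valence 4) → 3 H
  atom 2: O, bond orders sum to 2 (valence 2) → 0 H
  atom 3: C, bond orders sum to 4 (valence 4) → 0 H
  atom 4: O, bond orders sum to 2 (valence 2) → 0 H
  atom 5: C, bond orders sum to 3 (valence 4) → 1 H
  atom 6: C, bond orders sum to 4 (valence 4) → 0 H
  atom 7: N, bond orders sum to 1 (valence 3) → 2 H
  atom 8: C, bond orders sum to 4 (valence 4) → 0 H
  atom 9: C, bond orders sum to 1 (valence 4) → 3 H
  atom 10: C, bond orders sum to 4 (valence 4) → 0 H
  atom 11: O, bond orders sum to 2 (valence 2) → 0 H
  atom 12: O, bond orders sum to 2 (valence 2) → 0 H
  atom 13: C, bond orders sum to 1 (valence 4) → 3 H
  atom 14: C, bond orders sum to 4 (valence 4) → 0 H
  atom 15: C, bond orders sum to 3 (valence 4) → 1 H
  atom 16: O, bond orders sum to 2 (valence 2) → 0 H
  atom 17: C, bond orders sum to 3 (valence 4) → 1 H
  atom 18: C, bond orders sum to 3 (valence 4) → 1 H
  atom 19: N, bond orders sum to 1 (valence 3) → 2 H
  atom 20: C, bond orders sum to 2 (valence 4) → 2 H
  atom 21: C, bond orders sum to 2 (valence 4) → 2 H
  atom 22: C, bond orders sum to 2 (valence 4) → 2 H
  atom 23: C, bond orders sum to 2 (valence 4) → 2 H
  atom 24: C, bond orders sum to 3 (valence 4) → 1 H
  atom 25: C, bond orders sum to 2 (valence 4) → 2 H
  atom 26: C, bond orders sum to 1 (valence 4) → 3 H
  atom 27: C, bond orders sum to 4 (valence 4) → 0 H
  atom 28: O, bond orders sum to 2 (valence 2) → 0 H
  atom 29: O, bond orders sum to 1 (valence 2) → 1 H
Totals → C:20, H:32, N:2, O:7.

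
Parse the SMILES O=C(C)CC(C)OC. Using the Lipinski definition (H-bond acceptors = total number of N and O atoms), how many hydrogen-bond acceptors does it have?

N atoms: 0; O atoms: 2.
Lipinski HBA = 0 + 2 = 2.

2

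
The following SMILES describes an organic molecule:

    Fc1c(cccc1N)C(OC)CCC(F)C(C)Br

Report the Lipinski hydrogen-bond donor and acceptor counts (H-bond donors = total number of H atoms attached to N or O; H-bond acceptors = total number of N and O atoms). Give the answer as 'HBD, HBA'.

2, 2

Donors: find every N or O and count the H atoms it carries.
  atom 8 (N): bond orders sum to 1 → 2 H
  atom 10 (O): bond orders sum to 2 → 0 H
Lipinski HBD = 2.
Acceptors: N atoms = 1, O atoms = 1 → HBA = 2.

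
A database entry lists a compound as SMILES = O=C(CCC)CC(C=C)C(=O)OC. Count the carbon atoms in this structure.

Count every carbon token in the SMILES (each C, including those in ring-closure positions and inside branches).
Carbon count: 10.

10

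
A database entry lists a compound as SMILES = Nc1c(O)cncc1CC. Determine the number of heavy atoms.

Every atom symbol written in the SMILES (organic subset) is one heavy atom; implicit H are not written.
Heavy atoms by element → C:7, N:2, O:1.
Total: 10.

10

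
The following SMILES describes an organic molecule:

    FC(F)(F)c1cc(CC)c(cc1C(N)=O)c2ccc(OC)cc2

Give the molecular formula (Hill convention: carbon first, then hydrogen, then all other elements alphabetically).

C17H16F3NO2

Walk through each heavy atom and fill implicit hydrogens from standard valence (C 4, N 3, O 2, S 2, halogen 1); for lowercase aromatic atoms, an aromatic c carries 1 H when it has two neighbours and 0 H with three, and aromatic n carries 0 H:
  atom 1: F (halogen, monovalent) → 0 H
  atom 2: C, bond orders sum to 4 (valence 4) → 0 H
  atom 3: F (halogen, monovalent) → 0 H
  atom 4: F (halogen, monovalent) → 0 H
  atom 5: aromatic c, 3 neighbours → 0 H
  atom 6: aromatic c, 2 neighbours → 1 H
  atom 7: aromatic c, 3 neighbours → 0 H
  atom 8: C, bond orders sum to 2 (valence 4) → 2 H
  atom 9: C, bond orders sum to 1 (valence 4) → 3 H
  atom 10: aromatic c, 3 neighbours → 0 H
  atom 11: aromatic c, 2 neighbours → 1 H
  atom 12: aromatic c, 3 neighbours → 0 H
  atom 13: C, bond orders sum to 4 (valence 4) → 0 H
  atom 14: N, bond orders sum to 1 (valence 3) → 2 H
  atom 15: O, bond orders sum to 2 (valence 2) → 0 H
  atom 16: aromatic c, 3 neighbours → 0 H
  atom 17: aromatic c, 2 neighbours → 1 H
  atom 18: aromatic c, 2 neighbours → 1 H
  atom 19: aromatic c, 3 neighbours → 0 H
  atom 20: O, bond orders sum to 2 (valence 2) → 0 H
  atom 21: C, bond orders sum to 1 (valence 4) → 3 H
  atom 22: aromatic c, 2 neighbours → 1 H
  atom 23: aromatic c, 2 neighbours → 1 H
Totals → C:17, H:16, F:3, N:1, O:2.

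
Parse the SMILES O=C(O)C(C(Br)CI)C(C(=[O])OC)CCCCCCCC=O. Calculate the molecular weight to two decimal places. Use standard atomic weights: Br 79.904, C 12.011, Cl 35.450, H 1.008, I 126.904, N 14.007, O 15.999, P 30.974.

First, the molecular formula is C15H24BrIO5 (counting implicit H from valence).
  Br: 1 × 79.904 = 79.904
  C: 15 × 12.011 = 180.165
  H: 24 × 1.008 = 24.192
  I: 1 × 126.904 = 126.904
  O: 5 × 15.999 = 79.995
Sum: 1×79.904 + 15×12.011 + 24×1.008 + 1×126.904 + 5×15.999 = 491.160 → 491.16 g/mol.

491.16 g/mol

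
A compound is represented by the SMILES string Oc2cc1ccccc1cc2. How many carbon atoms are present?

10

Count every carbon token in the SMILES (each C, including those in ring-closure positions and inside branches).
Carbon count: 10.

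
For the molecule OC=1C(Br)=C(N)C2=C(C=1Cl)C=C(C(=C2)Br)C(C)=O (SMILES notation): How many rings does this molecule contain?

In SMILES, each pair of matching ring-closure digits denotes one ring-closing bond; the number of such bonds equals the number of independent rings.
Ring-closure bonds here: 2.

2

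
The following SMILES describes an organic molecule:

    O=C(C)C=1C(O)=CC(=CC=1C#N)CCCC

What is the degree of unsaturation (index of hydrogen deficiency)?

7

Degree of unsaturation = (number of rings) + (number of π bonds).
Ring closures in the SMILES: 1.
π bonds: 4 double bonds (each 1 DoU), 1 triple bond (each 2 DoU) → 6 DoU from unsaturation.
Total DoU = 1 + 6 = 7.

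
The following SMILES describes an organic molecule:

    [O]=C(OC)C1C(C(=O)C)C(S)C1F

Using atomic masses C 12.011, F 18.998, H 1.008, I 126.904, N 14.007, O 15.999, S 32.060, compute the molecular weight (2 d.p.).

First, the molecular formula is C8H11FO3S (counting implicit H from valence).
  C: 8 × 12.011 = 96.088
  F: 1 × 18.998 = 18.998
  H: 11 × 1.008 = 11.088
  O: 3 × 15.999 = 47.997
  S: 1 × 32.060 = 32.060
Sum: 8×12.011 + 1×18.998 + 11×1.008 + 3×15.999 + 1×32.060 = 206.231 → 206.23 g/mol.

206.23 g/mol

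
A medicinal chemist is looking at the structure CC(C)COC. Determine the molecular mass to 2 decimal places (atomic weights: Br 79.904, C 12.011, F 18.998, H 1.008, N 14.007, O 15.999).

First, the molecular formula is C5H12O (counting implicit H from valence).
  C: 5 × 12.011 = 60.055
  H: 12 × 1.008 = 12.096
  O: 1 × 15.999 = 15.999
Sum: 5×12.011 + 12×1.008 + 1×15.999 = 88.150 → 88.15 g/mol.

88.15 g/mol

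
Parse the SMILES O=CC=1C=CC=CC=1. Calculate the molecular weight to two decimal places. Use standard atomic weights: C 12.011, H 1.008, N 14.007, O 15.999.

106.12 g/mol

First, the molecular formula is C7H6O (counting implicit H from valence).
  C: 7 × 12.011 = 84.077
  H: 6 × 1.008 = 6.048
  O: 1 × 15.999 = 15.999
Sum: 7×12.011 + 6×1.008 + 1×15.999 = 106.124 → 106.12 g/mol.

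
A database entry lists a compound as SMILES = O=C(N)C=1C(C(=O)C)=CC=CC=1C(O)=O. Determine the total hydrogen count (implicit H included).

Walk through each heavy atom and fill implicit hydrogens from standard valence (C 4, N 3, O 2, S 2, halogen 1):
  atom 1: O, bond orders sum to 2 (valence 2) → 0 H
  atom 2: C, bond orders sum to 4 (valence 4) → 0 H
  atom 3: N, bond orders sum to 1 (valence 3) → 2 H
  atom 4: C, bond orders sum to 4 (valence 4) → 0 H
  atom 5: C, bond orders sum to 4 (valence 4) → 0 H
  atom 6: C, bond orders sum to 4 (valence 4) → 0 H
  atom 7: O, bond orders sum to 2 (valence 2) → 0 H
  atom 8: C, bond orders sum to 1 (valence 4) → 3 H
  atom 9: C, bond orders sum to 3 (valence 4) → 1 H
  atom 10: C, bond orders sum to 3 (valence 4) → 1 H
  atom 11: C, bond orders sum to 3 (valence 4) → 1 H
  atom 12: C, bond orders sum to 4 (valence 4) → 0 H
  atom 13: C, bond orders sum to 4 (valence 4) → 0 H
  atom 14: O, bond orders sum to 1 (valence 2) → 1 H
  atom 15: O, bond orders sum to 2 (valence 2) → 0 H
Total hydrogens: 9.

9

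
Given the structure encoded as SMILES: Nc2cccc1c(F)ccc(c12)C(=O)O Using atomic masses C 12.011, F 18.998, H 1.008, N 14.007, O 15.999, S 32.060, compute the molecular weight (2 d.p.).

First, the molecular formula is C11H8FNO2 (counting implicit H from valence).
  C: 11 × 12.011 = 132.121
  F: 1 × 18.998 = 18.998
  H: 8 × 1.008 = 8.064
  N: 1 × 14.007 = 14.007
  O: 2 × 15.999 = 31.998
Sum: 11×12.011 + 1×18.998 + 8×1.008 + 1×14.007 + 2×15.999 = 205.188 → 205.19 g/mol.

205.19 g/mol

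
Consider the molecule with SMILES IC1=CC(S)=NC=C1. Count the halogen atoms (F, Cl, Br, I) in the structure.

Halogen atoms appear at heavy-atom position 1 (1×I).
Other groups present: 1 thiol.
Halogen count: 1.

1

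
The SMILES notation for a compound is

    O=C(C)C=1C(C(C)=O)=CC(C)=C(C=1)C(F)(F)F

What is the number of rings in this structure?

In SMILES, each pair of matching ring-closure digits denotes one ring-closing bond; the number of such bonds equals the number of independent rings.
Ring-closure bonds here: 1.

1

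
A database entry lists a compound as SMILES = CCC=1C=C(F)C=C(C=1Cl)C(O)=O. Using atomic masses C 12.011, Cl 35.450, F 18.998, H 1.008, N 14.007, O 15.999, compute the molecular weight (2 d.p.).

First, the molecular formula is C9H8ClFO2 (counting implicit H from valence).
  C: 9 × 12.011 = 108.099
  Cl: 1 × 35.450 = 35.450
  F: 1 × 18.998 = 18.998
  H: 8 × 1.008 = 8.064
  O: 2 × 15.999 = 31.998
Sum: 9×12.011 + 1×35.450 + 1×18.998 + 8×1.008 + 2×15.999 = 202.609 → 202.61 g/mol.

202.61 g/mol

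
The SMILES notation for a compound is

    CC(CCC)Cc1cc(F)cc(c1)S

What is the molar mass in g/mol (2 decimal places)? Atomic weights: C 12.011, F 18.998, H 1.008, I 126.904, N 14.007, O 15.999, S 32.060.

212.33 g/mol

First, the molecular formula is C12H17FS (counting implicit H from valence).
  C: 12 × 12.011 = 144.132
  F: 1 × 18.998 = 18.998
  H: 17 × 1.008 = 17.136
  S: 1 × 32.060 = 32.060
Sum: 12×12.011 + 1×18.998 + 17×1.008 + 1×32.060 = 212.326 → 212.33 g/mol.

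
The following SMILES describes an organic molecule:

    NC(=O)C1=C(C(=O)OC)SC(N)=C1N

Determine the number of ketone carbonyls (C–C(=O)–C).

0

Scan the SMILES for the ketone motif — none present.
Groups that are present: 1 amide, 1 ester, 2 primary amine.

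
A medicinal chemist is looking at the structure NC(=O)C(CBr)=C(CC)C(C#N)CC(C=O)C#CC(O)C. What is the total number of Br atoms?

Scan the SMILES for Br atoms (remember two-letter symbols like Cl and Br are single atoms).
Bromine count: 1.

1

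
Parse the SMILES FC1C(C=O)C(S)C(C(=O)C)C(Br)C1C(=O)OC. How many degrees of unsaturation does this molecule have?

Molecular formula: C11H14BrFO4S.
DoU = (2C + 2 + N − H − X) / 2, where X is the halogen count and O/S are ignored.
    = (2·11 + 2 + 0 − 14 − 2) / 2 = 8 / 2 = 4.

4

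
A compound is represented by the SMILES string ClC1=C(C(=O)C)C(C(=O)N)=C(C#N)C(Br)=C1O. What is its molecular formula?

C10H6BrClN2O3

Walk through each heavy atom and fill implicit hydrogens from standard valence (C 4, N 3, O 2, S 2, halogen 1):
  atom 1: Cl (halogen, monovalent) → 0 H
  atom 2: C, bond orders sum to 4 (valence 4) → 0 H
  atom 3: C, bond orders sum to 4 (valence 4) → 0 H
  atom 4: C, bond orders sum to 4 (valence 4) → 0 H
  atom 5: O, bond orders sum to 2 (valence 2) → 0 H
  atom 6: C, bond orders sum to 1 (valence 4) → 3 H
  atom 7: C, bond orders sum to 4 (valence 4) → 0 H
  atom 8: C, bond orders sum to 4 (valence 4) → 0 H
  atom 9: O, bond orders sum to 2 (valence 2) → 0 H
  atom 10: N, bond orders sum to 1 (valence 3) → 2 H
  atom 11: C, bond orders sum to 4 (valence 4) → 0 H
  atom 12: C, bond orders sum to 4 (valence 4) → 0 H
  atom 13: N, bond orders sum to 3 (valence 3) → 0 H
  atom 14: C, bond orders sum to 4 (valence 4) → 0 H
  atom 15: Br (halogen, monovalent) → 0 H
  atom 16: C, bond orders sum to 4 (valence 4) → 0 H
  atom 17: O, bond orders sum to 1 (valence 2) → 1 H
Totals → C:10, H:6, Br:1, Cl:1, N:2, O:3.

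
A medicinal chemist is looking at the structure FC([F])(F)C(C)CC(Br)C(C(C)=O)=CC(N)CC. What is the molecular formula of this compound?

C12H19BrF3NO

Walk through each heavy atom and fill implicit hydrogens from standard valence (C 4, N 3, O 2, S 2, halogen 1):
  atom 1: F (halogen, monovalent) → 0 H
  atom 2: C, bond orders sum to 4 (valence 4) → 0 H
  atom 3: F with explicit H count 0
  atom 4: F (halogen, monovalent) → 0 H
  atom 5: C, bond orders sum to 3 (valence 4) → 1 H
  atom 6: C, bond orders sum to 1 (valence 4) → 3 H
  atom 7: C, bond orders sum to 2 (valence 4) → 2 H
  atom 8: C, bond orders sum to 3 (valence 4) → 1 H
  atom 9: Br (halogen, monovalent) → 0 H
  atom 10: C, bond orders sum to 4 (valence 4) → 0 H
  atom 11: C, bond orders sum to 4 (valence 4) → 0 H
  atom 12: C, bond orders sum to 1 (valence 4) → 3 H
  atom 13: O, bond orders sum to 2 (valence 2) → 0 H
  atom 14: C, bond orders sum to 3 (valence 4) → 1 H
  atom 15: C, bond orders sum to 3 (valence 4) → 1 H
  atom 16: N, bond orders sum to 1 (valence 3) → 2 H
  atom 17: C, bond orders sum to 2 (valence 4) → 2 H
  atom 18: C, bond orders sum to 1 (valence 4) → 3 H
Totals → C:12, H:19, Br:1, F:3, N:1, O:1.
In Hill order: C12H19BrF3NO.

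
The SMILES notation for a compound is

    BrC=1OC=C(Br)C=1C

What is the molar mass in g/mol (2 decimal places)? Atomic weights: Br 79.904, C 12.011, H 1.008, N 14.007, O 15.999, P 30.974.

First, the molecular formula is C5H4Br2O (counting implicit H from valence).
  Br: 2 × 79.904 = 159.808
  C: 5 × 12.011 = 60.055
  H: 4 × 1.008 = 4.032
  O: 1 × 15.999 = 15.999
Sum: 2×79.904 + 5×12.011 + 4×1.008 + 1×15.999 = 239.894 → 239.89 g/mol.

239.89 g/mol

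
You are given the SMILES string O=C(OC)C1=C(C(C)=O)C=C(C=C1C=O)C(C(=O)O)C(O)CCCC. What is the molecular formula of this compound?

C18H22O7

Walk through each heavy atom and fill implicit hydrogens from standard valence (C 4, N 3, O 2, S 2, halogen 1):
  atom 1: O, bond orders sum to 2 (valence 2) → 0 H
  atom 2: C, bond orders sum to 4 (valence 4) → 0 H
  atom 3: O, bond orders sum to 2 (valence 2) → 0 H
  atom 4: C, bond orders sum to 1 (valence 4) → 3 H
  atom 5: C, bond orders sum to 4 (valence 4) → 0 H
  atom 6: C, bond orders sum to 4 (valence 4) → 0 H
  atom 7: C, bond orders sum to 4 (valence 4) → 0 H
  atom 8: C, bond orders sum to 1 (valence 4) → 3 H
  atom 9: O, bond orders sum to 2 (valence 2) → 0 H
  atom 10: C, bond orders sum to 3 (valence 4) → 1 H
  atom 11: C, bond orders sum to 4 (valence 4) → 0 H
  atom 12: C, bond orders sum to 3 (valence 4) → 1 H
  atom 13: C, bond orders sum to 4 (valence 4) → 0 H
  atom 14: C, bond orders sum to 3 (valence 4) → 1 H
  atom 15: O, bond orders sum to 2 (valence 2) → 0 H
  atom 16: C, bond orders sum to 3 (valence 4) → 1 H
  atom 17: C, bond orders sum to 4 (valence 4) → 0 H
  atom 18: O, bond orders sum to 2 (valence 2) → 0 H
  atom 19: O, bond orders sum to 1 (valence 2) → 1 H
  atom 20: C, bond orders sum to 3 (valence 4) → 1 H
  atom 21: O, bond orders sum to 1 (valence 2) → 1 H
  atom 22: C, bond orders sum to 2 (valence 4) → 2 H
  atom 23: C, bond orders sum to 2 (valence 4) → 2 H
  atom 24: C, bond orders sum to 2 (valence 4) → 2 H
  atom 25: C, bond orders sum to 1 (valence 4) → 3 H
Totals → C:18, H:22, O:7.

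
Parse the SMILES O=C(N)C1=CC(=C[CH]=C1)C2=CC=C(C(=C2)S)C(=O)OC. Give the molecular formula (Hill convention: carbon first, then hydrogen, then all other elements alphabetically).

C15H13NO3S

Walk through each heavy atom and fill implicit hydrogens from standard valence (C 4, N 3, O 2, S 2, halogen 1):
  atom 1: O, bond orders sum to 2 (valence 2) → 0 H
  atom 2: C, bond orders sum to 4 (valence 4) → 0 H
  atom 3: N, bond orders sum to 1 (valence 3) → 2 H
  atom 4: C, bond orders sum to 4 (valence 4) → 0 H
  atom 5: C, bond orders sum to 3 (valence 4) → 1 H
  atom 6: C, bond orders sum to 4 (valence 4) → 0 H
  atom 7: C, bond orders sum to 3 (valence 4) → 1 H
  atom 8: C with explicit H count 1
  atom 9: C, bond orders sum to 3 (valence 4) → 1 H
  atom 10: C, bond orders sum to 4 (valence 4) → 0 H
  atom 11: C, bond orders sum to 3 (valence 4) → 1 H
  atom 12: C, bond orders sum to 3 (valence 4) → 1 H
  atom 13: C, bond orders sum to 4 (valence 4) → 0 H
  atom 14: C, bond orders sum to 4 (valence 4) → 0 H
  atom 15: C, bond orders sum to 3 (valence 4) → 1 H
  atom 16: S, bond orders sum to 1 (valence 2) → 1 H
  atom 17: C, bond orders sum to 4 (valence 4) → 0 H
  atom 18: O, bond orders sum to 2 (valence 2) → 0 H
  atom 19: O, bond orders sum to 2 (valence 2) → 0 H
  atom 20: C, bond orders sum to 1 (valence 4) → 3 H
Totals → C:15, H:13, N:1, O:3, S:1.
In Hill order: C15H13NO3S.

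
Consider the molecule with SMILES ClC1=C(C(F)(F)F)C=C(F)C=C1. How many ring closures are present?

1

In SMILES, each pair of matching ring-closure digits denotes one ring-closing bond; the number of such bonds equals the number of independent rings.
Ring-closure bonds here: 1.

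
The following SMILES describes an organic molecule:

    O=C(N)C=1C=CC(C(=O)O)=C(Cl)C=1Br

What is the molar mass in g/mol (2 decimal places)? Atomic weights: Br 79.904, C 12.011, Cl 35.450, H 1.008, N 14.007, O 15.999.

First, the molecular formula is C8H5BrClNO3 (counting implicit H from valence).
  Br: 1 × 79.904 = 79.904
  C: 8 × 12.011 = 96.088
  Cl: 1 × 35.450 = 35.450
  H: 5 × 1.008 = 5.040
  N: 1 × 14.007 = 14.007
  O: 3 × 15.999 = 47.997
Sum: 1×79.904 + 8×12.011 + 1×35.450 + 5×1.008 + 1×14.007 + 3×15.999 = 278.486 → 278.49 g/mol.

278.49 g/mol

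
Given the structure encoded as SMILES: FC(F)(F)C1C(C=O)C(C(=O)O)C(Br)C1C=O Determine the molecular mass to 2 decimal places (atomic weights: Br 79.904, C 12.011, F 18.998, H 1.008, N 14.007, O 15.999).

First, the molecular formula is C9H8BrF3O4 (counting implicit H from valence).
  Br: 1 × 79.904 = 79.904
  C: 9 × 12.011 = 108.099
  F: 3 × 18.998 = 56.994
  H: 8 × 1.008 = 8.064
  O: 4 × 15.999 = 63.996
Sum: 1×79.904 + 9×12.011 + 3×18.998 + 8×1.008 + 4×15.999 = 317.057 → 317.06 g/mol.

317.06 g/mol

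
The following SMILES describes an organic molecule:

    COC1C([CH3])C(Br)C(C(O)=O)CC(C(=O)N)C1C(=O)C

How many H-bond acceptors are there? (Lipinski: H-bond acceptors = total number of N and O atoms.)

6

N atoms: 1; O atoms: 5.
Lipinski HBA = 1 + 5 = 6.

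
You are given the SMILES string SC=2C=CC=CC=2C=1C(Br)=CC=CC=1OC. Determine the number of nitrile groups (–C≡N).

Scan the SMILES for the nitrile motif — none present.
Groups that are present: 1 ether, 1 thiol.

0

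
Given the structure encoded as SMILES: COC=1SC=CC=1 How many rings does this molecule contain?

In SMILES, each pair of matching ring-closure digits denotes one ring-closing bond; the number of such bonds equals the number of independent rings.
Ring-closure bonds here: 1.

1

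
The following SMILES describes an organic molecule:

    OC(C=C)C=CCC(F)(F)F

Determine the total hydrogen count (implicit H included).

9

Walk through each heavy atom and fill implicit hydrogens from standard valence (C 4, N 3, O 2, S 2, halogen 1):
  atom 1: O, bond orders sum to 1 (valence 2) → 1 H
  atom 2: C, bond orders sum to 3 (valence 4) → 1 H
  atom 3: C, bond orders sum to 3 (valence 4) → 1 H
  atom 4: C, bond orders sum to 2 (valence 4) → 2 H
  atom 5: C, bond orders sum to 3 (valence 4) → 1 H
  atom 6: C, bond orders sum to 3 (valence 4) → 1 H
  atom 7: C, bond orders sum to 2 (valence 4) → 2 H
  atom 8: C, bond orders sum to 4 (valence 4) → 0 H
  atom 9: F (halogen, monovalent) → 0 H
  atom 10: F (halogen, monovalent) → 0 H
  atom 11: F (halogen, monovalent) → 0 H
Total hydrogens: 9.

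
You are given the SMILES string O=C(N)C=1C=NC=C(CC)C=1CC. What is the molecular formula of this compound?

Walk through each heavy atom and fill implicit hydrogens from standard valence (C 4, N 3, O 2, S 2, halogen 1):
  atom 1: O, bond orders sum to 2 (valence 2) → 0 H
  atom 2: C, bond orders sum to 4 (valence 4) → 0 H
  atom 3: N, bond orders sum to 1 (valence 3) → 2 H
  atom 4: C, bond orders sum to 4 (valence 4) → 0 H
  atom 5: C, bond orders sum to 3 (valence 4) → 1 H
  atom 6: N, bond orders sum to 3 (valence 3) → 0 H
  atom 7: C, bond orders sum to 3 (valence 4) → 1 H
  atom 8: C, bond orders sum to 4 (valence 4) → 0 H
  atom 9: C, bond orders sum to 2 (valence 4) → 2 H
  atom 10: C, bond orders sum to 1 (valence 4) → 3 H
  atom 11: C, bond orders sum to 4 (valence 4) → 0 H
  atom 12: C, bond orders sum to 2 (valence 4) → 2 H
  atom 13: C, bond orders sum to 1 (valence 4) → 3 H
Totals → C:10, H:14, N:2, O:1.
In Hill order: C10H14N2O.

C10H14N2O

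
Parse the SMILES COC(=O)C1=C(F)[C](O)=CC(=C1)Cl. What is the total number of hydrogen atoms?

Walk through each heavy atom and fill implicit hydrogens from standard valence (C 4, N 3, O 2, S 2, halogen 1):
  atom 1: C, bond orders sum to 1 (valence 4) → 3 H
  atom 2: O, bond orders sum to 2 (valence 2) → 0 H
  atom 3: C, bond orders sum to 4 (valence 4) → 0 H
  atom 4: O, bond orders sum to 2 (valence 2) → 0 H
  atom 5: C, bond orders sum to 4 (valence 4) → 0 H
  atom 6: C, bond orders sum to 4 (valence 4) → 0 H
  atom 7: F (halogen, monovalent) → 0 H
  atom 8: C with explicit H count 0
  atom 9: O, bond orders sum to 1 (valence 2) → 1 H
  atom 10: C, bond orders sum to 3 (valence 4) → 1 H
  atom 11: C, bond orders sum to 4 (valence 4) → 0 H
  atom 12: C, bond orders sum to 3 (valence 4) → 1 H
  atom 13: Cl (halogen, monovalent) → 0 H
Total hydrogens: 6.

6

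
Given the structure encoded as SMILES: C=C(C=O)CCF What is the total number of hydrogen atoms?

7

Walk through each heavy atom and fill implicit hydrogens from standard valence (C 4, N 3, O 2, S 2, halogen 1):
  atom 1: C, bond orders sum to 2 (valence 4) → 2 H
  atom 2: C, bond orders sum to 4 (valence 4) → 0 H
  atom 3: C, bond orders sum to 3 (valence 4) → 1 H
  atom 4: O, bond orders sum to 2 (valence 2) → 0 H
  atom 5: C, bond orders sum to 2 (valence 4) → 2 H
  atom 6: C, bond orders sum to 2 (valence 4) → 2 H
  atom 7: F (halogen, monovalent) → 0 H
Total hydrogens: 7.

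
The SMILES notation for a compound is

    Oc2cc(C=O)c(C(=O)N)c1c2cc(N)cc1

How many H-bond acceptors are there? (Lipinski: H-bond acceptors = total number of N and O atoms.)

5

N atoms: 2; O atoms: 3.
Lipinski HBA = 2 + 3 = 5.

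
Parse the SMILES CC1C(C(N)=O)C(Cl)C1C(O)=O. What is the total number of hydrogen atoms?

10

Walk through each heavy atom and fill implicit hydrogens from standard valence (C 4, N 3, O 2, S 2, halogen 1):
  atom 1: C, bond orders sum to 1 (valence 4) → 3 H
  atom 2: C, bond orders sum to 3 (valence 4) → 1 H
  atom 3: C, bond orders sum to 3 (valence 4) → 1 H
  atom 4: C, bond orders sum to 4 (valence 4) → 0 H
  atom 5: N, bond orders sum to 1 (valence 3) → 2 H
  atom 6: O, bond orders sum to 2 (valence 2) → 0 H
  atom 7: C, bond orders sum to 3 (valence 4) → 1 H
  atom 8: Cl (halogen, monovalent) → 0 H
  atom 9: C, bond orders sum to 3 (valence 4) → 1 H
  atom 10: C, bond orders sum to 4 (valence 4) → 0 H
  atom 11: O, bond orders sum to 1 (valence 2) → 1 H
  atom 12: O, bond orders sum to 2 (valence 2) → 0 H
Total hydrogens: 10.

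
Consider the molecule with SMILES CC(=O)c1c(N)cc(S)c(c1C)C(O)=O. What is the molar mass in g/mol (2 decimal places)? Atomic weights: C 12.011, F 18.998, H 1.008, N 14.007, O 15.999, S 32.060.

225.26 g/mol

First, the molecular formula is C10H11NO3S (counting implicit H from valence).
  C: 10 × 12.011 = 120.110
  H: 11 × 1.008 = 11.088
  N: 1 × 14.007 = 14.007
  O: 3 × 15.999 = 47.997
  S: 1 × 32.060 = 32.060
Sum: 10×12.011 + 11×1.008 + 1×14.007 + 3×15.999 + 1×32.060 = 225.262 → 225.26 g/mol.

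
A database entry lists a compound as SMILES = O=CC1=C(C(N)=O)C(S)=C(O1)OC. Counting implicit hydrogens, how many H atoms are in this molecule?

Walk through each heavy atom and fill implicit hydrogens from standard valence (C 4, N 3, O 2, S 2, halogen 1):
  atom 1: O, bond orders sum to 2 (valence 2) → 0 H
  atom 2: C, bond orders sum to 3 (valence 4) → 1 H
  atom 3: C, bond orders sum to 4 (valence 4) → 0 H
  atom 4: C, bond orders sum to 4 (valence 4) → 0 H
  atom 5: C, bond orders sum to 4 (valence 4) → 0 H
  atom 6: N, bond orders sum to 1 (valence 3) → 2 H
  atom 7: O, bond orders sum to 2 (valence 2) → 0 H
  atom 8: C, bond orders sum to 4 (valence 4) → 0 H
  atom 9: S, bond orders sum to 1 (valence 2) → 1 H
  atom 10: C, bond orders sum to 4 (valence 4) → 0 H
  atom 11: O, bond orders sum to 2 (valence 2) → 0 H
  atom 12: O, bond orders sum to 2 (valence 2) → 0 H
  atom 13: C, bond orders sum to 1 (valence 4) → 3 H
Total hydrogens: 7.

7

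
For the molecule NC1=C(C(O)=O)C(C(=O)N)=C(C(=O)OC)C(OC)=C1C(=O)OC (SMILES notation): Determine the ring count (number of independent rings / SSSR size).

In SMILES, each pair of matching ring-closure digits denotes one ring-closing bond; the number of such bonds equals the number of independent rings.
Ring-closure bonds here: 1.

1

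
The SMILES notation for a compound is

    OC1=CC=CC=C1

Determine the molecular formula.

C6H6O

Walk through each heavy atom and fill implicit hydrogens from standard valence (C 4, N 3, O 2, S 2, halogen 1):
  atom 1: O, bond orders sum to 1 (valence 2) → 1 H
  atom 2: C, bond orders sum to 4 (valence 4) → 0 H
  atom 3: C, bond orders sum to 3 (valence 4) → 1 H
  atom 4: C, bond orders sum to 3 (valence 4) → 1 H
  atom 5: C, bond orders sum to 3 (valence 4) → 1 H
  atom 6: C, bond orders sum to 3 (valence 4) → 1 H
  atom 7: C, bond orders sum to 3 (valence 4) → 1 H
Totals → C:6, H:6, O:1.
In Hill order: C6H6O.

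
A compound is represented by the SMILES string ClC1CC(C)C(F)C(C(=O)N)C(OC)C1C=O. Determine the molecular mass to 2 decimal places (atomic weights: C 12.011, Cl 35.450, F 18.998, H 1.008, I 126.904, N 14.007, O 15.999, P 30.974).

First, the molecular formula is C11H17ClFNO3 (counting implicit H from valence).
  C: 11 × 12.011 = 132.121
  Cl: 1 × 35.450 = 35.450
  F: 1 × 18.998 = 18.998
  H: 17 × 1.008 = 17.136
  N: 1 × 14.007 = 14.007
  O: 3 × 15.999 = 47.997
Sum: 11×12.011 + 1×35.450 + 1×18.998 + 17×1.008 + 1×14.007 + 3×15.999 = 265.709 → 265.71 g/mol.

265.71 g/mol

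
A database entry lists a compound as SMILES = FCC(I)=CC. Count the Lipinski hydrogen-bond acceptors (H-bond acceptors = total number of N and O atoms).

N atoms: 0; O atoms: 0.
Lipinski HBA = 0 + 0 = 0.

0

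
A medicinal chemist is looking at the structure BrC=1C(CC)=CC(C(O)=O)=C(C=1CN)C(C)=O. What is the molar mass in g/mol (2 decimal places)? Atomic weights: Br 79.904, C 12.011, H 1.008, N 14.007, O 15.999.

300.15 g/mol

First, the molecular formula is C12H14BrNO3 (counting implicit H from valence).
  Br: 1 × 79.904 = 79.904
  C: 12 × 12.011 = 144.132
  H: 14 × 1.008 = 14.112
  N: 1 × 14.007 = 14.007
  O: 3 × 15.999 = 47.997
Sum: 1×79.904 + 12×12.011 + 14×1.008 + 1×14.007 + 3×15.999 = 300.152 → 300.15 g/mol.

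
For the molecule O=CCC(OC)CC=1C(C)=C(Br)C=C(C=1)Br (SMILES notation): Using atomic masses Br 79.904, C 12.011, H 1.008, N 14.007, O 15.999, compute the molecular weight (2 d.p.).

First, the molecular formula is C12H14Br2O2 (counting implicit H from valence).
  Br: 2 × 79.904 = 159.808
  C: 12 × 12.011 = 144.132
  H: 14 × 1.008 = 14.112
  O: 2 × 15.999 = 31.998
Sum: 2×79.904 + 12×12.011 + 14×1.008 + 2×15.999 = 350.050 → 350.05 g/mol.

350.05 g/mol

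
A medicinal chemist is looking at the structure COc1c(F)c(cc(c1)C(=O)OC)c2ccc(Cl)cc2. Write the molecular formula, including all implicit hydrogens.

C15H12ClFO3

Walk through each heavy atom and fill implicit hydrogens from standard valence (C 4, N 3, O 2, S 2, halogen 1); for lowercase aromatic atoms, an aromatic c carries 1 H when it has two neighbours and 0 H with three, and aromatic n carries 0 H:
  atom 1: C, bond orders sum to 1 (valence 4) → 3 H
  atom 2: O, bond orders sum to 2 (valence 2) → 0 H
  atom 3: aromatic c, 3 neighbours → 0 H
  atom 4: aromatic c, 3 neighbours → 0 H
  atom 5: F (halogen, monovalent) → 0 H
  atom 6: aromatic c, 3 neighbours → 0 H
  atom 7: aromatic c, 2 neighbours → 1 H
  atom 8: aromatic c, 3 neighbours → 0 H
  atom 9: aromatic c, 2 neighbours → 1 H
  atom 10: C, bond orders sum to 4 (valence 4) → 0 H
  atom 11: O, bond orders sum to 2 (valence 2) → 0 H
  atom 12: O, bond orders sum to 2 (valence 2) → 0 H
  atom 13: C, bond orders sum to 1 (valence 4) → 3 H
  atom 14: aromatic c, 3 neighbours → 0 H
  atom 15: aromatic c, 2 neighbours → 1 H
  atom 16: aromatic c, 2 neighbours → 1 H
  atom 17: aromatic c, 3 neighbours → 0 H
  atom 18: Cl (halogen, monovalent) → 0 H
  atom 19: aromatic c, 2 neighbours → 1 H
  atom 20: aromatic c, 2 neighbours → 1 H
Totals → C:15, H:12, Cl:1, F:1, O:3.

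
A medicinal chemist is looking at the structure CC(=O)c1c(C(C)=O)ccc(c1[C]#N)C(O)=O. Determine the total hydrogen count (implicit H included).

Walk through each heavy atom and fill implicit hydrogens from standard valence (C 4, N 3, O 2, S 2, halogen 1); for lowercase aromatic atoms, an aromatic c carries 1 H when it has two neighbours and 0 H with three, and aromatic n carries 0 H:
  atom 1: C, bond orders sum to 1 (valence 4) → 3 H
  atom 2: C, bond orders sum to 4 (valence 4) → 0 H
  atom 3: O, bond orders sum to 2 (valence 2) → 0 H
  atom 4: aromatic c, 3 neighbours → 0 H
  atom 5: aromatic c, 3 neighbours → 0 H
  atom 6: C, bond orders sum to 4 (valence 4) → 0 H
  atom 7: C, bond orders sum to 1 (valence 4) → 3 H
  atom 8: O, bond orders sum to 2 (valence 2) → 0 H
  atom 9: aromatic c, 2 neighbours → 1 H
  atom 10: aromatic c, 2 neighbours → 1 H
  atom 11: aromatic c, 3 neighbours → 0 H
  atom 12: aromatic c, 3 neighbours → 0 H
  atom 13: C with explicit H count 0
  atom 14: N, bond orders sum to 3 (valence 3) → 0 H
  atom 15: C, bond orders sum to 4 (valence 4) → 0 H
  atom 16: O, bond orders sum to 1 (valence 2) → 1 H
  atom 17: O, bond orders sum to 2 (valence 2) → 0 H
Total hydrogens: 9.

9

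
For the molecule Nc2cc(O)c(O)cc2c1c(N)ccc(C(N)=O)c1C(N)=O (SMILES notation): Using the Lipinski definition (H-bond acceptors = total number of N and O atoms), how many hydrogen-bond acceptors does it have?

N atoms: 4; O atoms: 4.
Lipinski HBA = 4 + 4 = 8.

8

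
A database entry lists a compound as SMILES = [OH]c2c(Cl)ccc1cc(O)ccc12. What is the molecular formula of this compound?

C10H7ClO2

Walk through each heavy atom and fill implicit hydrogens from standard valence (C 4, N 3, O 2, S 2, halogen 1); for lowercase aromatic atoms, an aromatic c carries 1 H when it has two neighbours and 0 H with three, and aromatic n carries 0 H:
  atom 1: O with explicit H count 1
  atom 2: aromatic c, 3 neighbours → 0 H
  atom 3: aromatic c, 3 neighbours → 0 H
  atom 4: Cl (halogen, monovalent) → 0 H
  atom 5: aromatic c, 2 neighbours → 1 H
  atom 6: aromatic c, 2 neighbours → 1 H
  atom 7: aromatic c, 3 neighbours → 0 H
  atom 8: aromatic c, 2 neighbours → 1 H
  atom 9: aromatic c, 3 neighbours → 0 H
  atom 10: O, bond orders sum to 1 (valence 2) → 1 H
  atom 11: aromatic c, 2 neighbours → 1 H
  atom 12: aromatic c, 2 neighbours → 1 H
  atom 13: aromatic c, 3 neighbours → 0 H
Totals → C:10, H:7, Cl:1, O:2.
In Hill order: C10H7ClO2.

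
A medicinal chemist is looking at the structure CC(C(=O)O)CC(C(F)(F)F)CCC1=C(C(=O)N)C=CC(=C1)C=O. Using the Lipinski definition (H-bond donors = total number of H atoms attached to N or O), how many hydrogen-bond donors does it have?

3

Donors: find every N or O and count the H atoms it carries.
  atom 4 (O): bond orders sum to 2 → 0 H
  atom 5 (O): bond orders sum to 1 → 1 H
  atom 17 (O): bond orders sum to 2 → 0 H
  atom 18 (N): bond orders sum to 1 → 2 H
  atom 24 (O): bond orders sum to 2 → 0 H
Lipinski HBD = 3.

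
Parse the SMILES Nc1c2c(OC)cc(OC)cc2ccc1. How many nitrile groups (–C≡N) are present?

0

Scan the SMILES for the nitrile motif — none present.
Groups that are present: 2 ether, 1 primary amine.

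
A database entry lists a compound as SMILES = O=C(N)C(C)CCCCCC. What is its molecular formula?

C9H19NO

Walk through each heavy atom and fill implicit hydrogens from standard valence (C 4, N 3, O 2, S 2, halogen 1):
  atom 1: O, bond orders sum to 2 (valence 2) → 0 H
  atom 2: C, bond orders sum to 4 (valence 4) → 0 H
  atom 3: N, bond orders sum to 1 (valence 3) → 2 H
  atom 4: C, bond orders sum to 3 (valence 4) → 1 H
  atom 5: C, bond orders sum to 1 (valence 4) → 3 H
  atom 6: C, bond orders sum to 2 (valence 4) → 2 H
  atom 7: C, bond orders sum to 2 (valence 4) → 2 H
  atom 8: C, bond orders sum to 2 (valence 4) → 2 H
  atom 9: C, bond orders sum to 2 (valence 4) → 2 H
  atom 10: C, bond orders sum to 2 (valence 4) → 2 H
  atom 11: C, bond orders sum to 1 (valence 4) → 3 H
Totals → C:9, H:19, N:1, O:1.
In Hill order: C9H19NO.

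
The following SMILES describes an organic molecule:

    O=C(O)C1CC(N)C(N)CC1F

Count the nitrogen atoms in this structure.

Scan the SMILES for N atoms (remember two-letter symbols like Cl and Br are single atoms).
Nitrogen count: 2.

2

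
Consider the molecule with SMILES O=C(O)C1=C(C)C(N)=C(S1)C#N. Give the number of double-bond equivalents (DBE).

Molecular formula: C7H6N2O2S.
DoU = (2C + 2 + N − H − X) / 2, where X is the halogen count and O/S are ignored.
    = (2·7 + 2 + 2 − 6 − 0) / 2 = 12 / 2 = 6.

6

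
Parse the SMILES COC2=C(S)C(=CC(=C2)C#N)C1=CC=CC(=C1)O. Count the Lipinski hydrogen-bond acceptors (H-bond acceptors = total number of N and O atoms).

N atoms: 1; O atoms: 2.
Lipinski HBA = 1 + 2 = 3.

3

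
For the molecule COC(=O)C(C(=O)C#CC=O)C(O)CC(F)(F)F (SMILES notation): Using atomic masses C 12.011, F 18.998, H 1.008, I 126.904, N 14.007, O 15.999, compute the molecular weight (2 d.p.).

266.17 g/mol

First, the molecular formula is C10H9F3O5 (counting implicit H from valence).
  C: 10 × 12.011 = 120.110
  F: 3 × 18.998 = 56.994
  H: 9 × 1.008 = 9.072
  O: 5 × 15.999 = 79.995
Sum: 10×12.011 + 3×18.998 + 9×1.008 + 5×15.999 = 266.171 → 266.17 g/mol.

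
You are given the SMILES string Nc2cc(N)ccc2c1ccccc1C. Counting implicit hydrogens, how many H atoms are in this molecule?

Walk through each heavy atom and fill implicit hydrogens from standard valence (C 4, N 3, O 2, S 2, halogen 1); for lowercase aromatic atoms, an aromatic c carries 1 H when it has two neighbours and 0 H with three, and aromatic n carries 0 H:
  atom 1: N, bond orders sum to 1 (valence 3) → 2 H
  atom 2: aromatic c, 3 neighbours → 0 H
  atom 3: aromatic c, 2 neighbours → 1 H
  atom 4: aromatic c, 3 neighbours → 0 H
  atom 5: N, bond orders sum to 1 (valence 3) → 2 H
  atom 6: aromatic c, 2 neighbours → 1 H
  atom 7: aromatic c, 2 neighbours → 1 H
  atom 8: aromatic c, 3 neighbours → 0 H
  atom 9: aromatic c, 3 neighbours → 0 H
  atom 10: aromatic c, 2 neighbours → 1 H
  atom 11: aromatic c, 2 neighbours → 1 H
  atom 12: aromatic c, 2 neighbours → 1 H
  atom 13: aromatic c, 2 neighbours → 1 H
  atom 14: aromatic c, 3 neighbours → 0 H
  atom 15: C, bond orders sum to 1 (valence 4) → 3 H
Total hydrogens: 14.

14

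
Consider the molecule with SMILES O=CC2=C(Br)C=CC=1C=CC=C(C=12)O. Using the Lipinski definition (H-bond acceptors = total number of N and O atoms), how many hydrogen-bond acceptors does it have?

N atoms: 0; O atoms: 2.
Lipinski HBA = 0 + 2 = 2.

2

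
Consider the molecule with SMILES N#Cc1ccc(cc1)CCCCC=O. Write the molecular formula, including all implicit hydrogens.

C12H13NO

Walk through each heavy atom and fill implicit hydrogens from standard valence (C 4, N 3, O 2, S 2, halogen 1); for lowercase aromatic atoms, an aromatic c carries 1 H when it has two neighbours and 0 H with three, and aromatic n carries 0 H:
  atom 1: N, bond orders sum to 3 (valence 3) → 0 H
  atom 2: C, bond orders sum to 4 (valence 4) → 0 H
  atom 3: aromatic c, 3 neighbours → 0 H
  atom 4: aromatic c, 2 neighbours → 1 H
  atom 5: aromatic c, 2 neighbours → 1 H
  atom 6: aromatic c, 3 neighbours → 0 H
  atom 7: aromatic c, 2 neighbours → 1 H
  atom 8: aromatic c, 2 neighbours → 1 H
  atom 9: C, bond orders sum to 2 (valence 4) → 2 H
  atom 10: C, bond orders sum to 2 (valence 4) → 2 H
  atom 11: C, bond orders sum to 2 (valence 4) → 2 H
  atom 12: C, bond orders sum to 2 (valence 4) → 2 H
  atom 13: C, bond orders sum to 3 (valence 4) → 1 H
  atom 14: O, bond orders sum to 2 (valence 2) → 0 H
Totals → C:12, H:13, N:1, O:1.
In Hill order: C12H13NO.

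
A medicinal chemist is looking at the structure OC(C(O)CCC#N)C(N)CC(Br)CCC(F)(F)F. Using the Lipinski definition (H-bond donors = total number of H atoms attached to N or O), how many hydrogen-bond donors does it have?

Donors: find every N or O and count the H atoms it carries.
  atom 1 (O): bond orders sum to 1 → 1 H
  atom 4 (O): bond orders sum to 1 → 1 H
  atom 8 (N): bond orders sum to 3 → 0 H
  atom 10 (N): bond orders sum to 1 → 2 H
Lipinski HBD = 4.

4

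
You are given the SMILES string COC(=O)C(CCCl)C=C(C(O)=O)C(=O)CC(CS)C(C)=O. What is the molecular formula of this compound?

Walk through each heavy atom and fill implicit hydrogens from standard valence (C 4, N 3, O 2, S 2, halogen 1):
  atom 1: C, bond orders sum to 1 (valence 4) → 3 H
  atom 2: O, bond orders sum to 2 (valence 2) → 0 H
  atom 3: C, bond orders sum to 4 (valence 4) → 0 H
  atom 4: O, bond orders sum to 2 (valence 2) → 0 H
  atom 5: C, bond orders sum to 3 (valence 4) → 1 H
  atom 6: C, bond orders sum to 2 (valence 4) → 2 H
  atom 7: C, bond orders sum to 2 (valence 4) → 2 H
  atom 8: Cl (halogen, monovalent) → 0 H
  atom 9: C, bond orders sum to 3 (valence 4) → 1 H
  atom 10: C, bond orders sum to 4 (valence 4) → 0 H
  atom 11: C, bond orders sum to 4 (valence 4) → 0 H
  atom 12: O, bond orders sum to 1 (valence 2) → 1 H
  atom 13: O, bond orders sum to 2 (valence 2) → 0 H
  atom 14: C, bond orders sum to 4 (valence 4) → 0 H
  atom 15: O, bond orders sum to 2 (valence 2) → 0 H
  atom 16: C, bond orders sum to 2 (valence 4) → 2 H
  atom 17: C, bond orders sum to 3 (valence 4) → 1 H
  atom 18: C, bond orders sum to 2 (valence 4) → 2 H
  atom 19: S, bond orders sum to 1 (valence 2) → 1 H
  atom 20: C, bond orders sum to 4 (valence 4) → 0 H
  atom 21: C, bond orders sum to 1 (valence 4) → 3 H
  atom 22: O, bond orders sum to 2 (valence 2) → 0 H
Totals → C:14, H:19, Cl:1, O:6, S:1.

C14H19ClO6S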